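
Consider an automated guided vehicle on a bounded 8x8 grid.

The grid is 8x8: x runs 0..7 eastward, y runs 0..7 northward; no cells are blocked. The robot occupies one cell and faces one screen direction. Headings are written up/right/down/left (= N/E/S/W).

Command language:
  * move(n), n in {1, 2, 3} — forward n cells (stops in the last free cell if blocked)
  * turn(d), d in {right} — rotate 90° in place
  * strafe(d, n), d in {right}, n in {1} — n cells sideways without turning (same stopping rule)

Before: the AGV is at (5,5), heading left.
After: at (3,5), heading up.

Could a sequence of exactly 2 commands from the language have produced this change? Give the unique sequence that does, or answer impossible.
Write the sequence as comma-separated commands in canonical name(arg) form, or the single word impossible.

key: running turn(right) before move(2) would end elsewhere — order is forced
begin: at (5,5), heading left
step 1 (move(2)): at (3,5), heading left
step 2 (turn(right)): at (3,5), heading up
uniquely the one of 25 2-step routes that fits.

move(2), turn(right)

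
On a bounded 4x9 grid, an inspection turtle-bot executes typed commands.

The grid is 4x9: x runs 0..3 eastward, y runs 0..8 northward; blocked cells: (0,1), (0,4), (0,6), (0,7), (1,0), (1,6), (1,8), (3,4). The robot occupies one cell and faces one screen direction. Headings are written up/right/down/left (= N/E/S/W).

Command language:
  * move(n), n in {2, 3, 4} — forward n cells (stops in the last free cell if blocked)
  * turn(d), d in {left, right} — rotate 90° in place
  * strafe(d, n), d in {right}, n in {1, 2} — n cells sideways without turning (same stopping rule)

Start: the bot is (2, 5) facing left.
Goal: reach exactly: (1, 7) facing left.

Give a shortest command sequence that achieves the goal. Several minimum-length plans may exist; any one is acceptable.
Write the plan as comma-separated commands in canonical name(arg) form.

t0: (2, 5) facing left
[1] after strafe(right, 2): (2, 7) facing left
[2] after move(4): (1, 7) facing left
minimal: 2 command(s), checked below 2.

strafe(right, 2), move(4)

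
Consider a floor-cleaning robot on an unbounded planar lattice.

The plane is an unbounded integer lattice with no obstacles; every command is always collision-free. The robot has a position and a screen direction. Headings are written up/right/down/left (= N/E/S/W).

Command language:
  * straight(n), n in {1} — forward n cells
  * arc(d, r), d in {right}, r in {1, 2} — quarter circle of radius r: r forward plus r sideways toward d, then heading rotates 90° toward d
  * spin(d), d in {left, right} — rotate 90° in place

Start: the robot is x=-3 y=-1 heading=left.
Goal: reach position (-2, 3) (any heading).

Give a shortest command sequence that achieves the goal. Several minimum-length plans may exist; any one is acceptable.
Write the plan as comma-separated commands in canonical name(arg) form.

arc(right, 2), arc(right, 2), straight(1)

t0: x=-3 y=-1 heading=left
t=1 arc(right, 2) ⇒ x=-5 y=1 heading=up
t=2 arc(right, 2) ⇒ x=-3 y=3 heading=right
t=3 straight(1) ⇒ x=-2 y=3 heading=right
minimal: 3 command(s), checked below 3.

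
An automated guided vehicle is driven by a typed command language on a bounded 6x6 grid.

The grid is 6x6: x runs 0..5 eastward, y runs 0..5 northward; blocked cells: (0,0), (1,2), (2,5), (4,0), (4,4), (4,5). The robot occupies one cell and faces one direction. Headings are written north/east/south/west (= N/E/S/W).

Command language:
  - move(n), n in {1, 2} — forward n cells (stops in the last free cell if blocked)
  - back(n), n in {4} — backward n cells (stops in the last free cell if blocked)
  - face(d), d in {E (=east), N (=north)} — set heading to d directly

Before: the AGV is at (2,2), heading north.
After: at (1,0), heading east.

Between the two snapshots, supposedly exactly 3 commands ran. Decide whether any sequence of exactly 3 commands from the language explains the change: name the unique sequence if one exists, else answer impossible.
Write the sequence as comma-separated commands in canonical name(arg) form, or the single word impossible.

key: the first back(4) runs into the grid edge before its full distance
begin: at (2,2), heading north
step 1 (back(4)): at (2,0), heading north
step 2 (face(E)): at (2,0), heading east
step 3 (back(4)): at (1,0), heading east
all 125 alternatives checked — unique.

back(4), face(E), back(4)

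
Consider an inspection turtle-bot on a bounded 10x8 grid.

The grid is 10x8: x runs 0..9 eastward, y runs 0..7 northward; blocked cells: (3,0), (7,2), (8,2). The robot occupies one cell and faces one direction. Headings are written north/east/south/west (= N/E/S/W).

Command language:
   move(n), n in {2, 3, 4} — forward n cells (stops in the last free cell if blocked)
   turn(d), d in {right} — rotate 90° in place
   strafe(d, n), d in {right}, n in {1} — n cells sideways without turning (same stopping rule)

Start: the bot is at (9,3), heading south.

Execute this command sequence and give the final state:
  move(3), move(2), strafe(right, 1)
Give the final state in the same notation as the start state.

at (8,0), heading south

initial: at (9,3), heading south
step 1 (move(3)): at (9,0), heading south
step 2 (move(2)): at (9,0), heading south
step 3 (strafe(right, 1)): at (8,0), heading south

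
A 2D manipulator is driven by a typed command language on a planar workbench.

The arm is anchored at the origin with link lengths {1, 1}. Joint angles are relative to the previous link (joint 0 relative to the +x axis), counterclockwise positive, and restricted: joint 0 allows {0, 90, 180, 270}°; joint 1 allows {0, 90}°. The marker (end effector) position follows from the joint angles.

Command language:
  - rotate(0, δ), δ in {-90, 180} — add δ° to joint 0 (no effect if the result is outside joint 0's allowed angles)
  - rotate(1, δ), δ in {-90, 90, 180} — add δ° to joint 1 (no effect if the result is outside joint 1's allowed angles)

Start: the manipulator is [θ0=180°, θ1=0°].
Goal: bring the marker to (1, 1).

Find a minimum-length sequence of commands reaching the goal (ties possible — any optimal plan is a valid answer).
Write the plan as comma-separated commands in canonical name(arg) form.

rotate(1, 90), rotate(0, 180)

start: [θ0=180°, θ1=0°]
[1] after rotate(1, 90): [θ0=180°, θ1=90°]
[2] after rotate(0, 180): [θ0=0°, θ1=90°]
no 1-step plan works, so 2 is optimal.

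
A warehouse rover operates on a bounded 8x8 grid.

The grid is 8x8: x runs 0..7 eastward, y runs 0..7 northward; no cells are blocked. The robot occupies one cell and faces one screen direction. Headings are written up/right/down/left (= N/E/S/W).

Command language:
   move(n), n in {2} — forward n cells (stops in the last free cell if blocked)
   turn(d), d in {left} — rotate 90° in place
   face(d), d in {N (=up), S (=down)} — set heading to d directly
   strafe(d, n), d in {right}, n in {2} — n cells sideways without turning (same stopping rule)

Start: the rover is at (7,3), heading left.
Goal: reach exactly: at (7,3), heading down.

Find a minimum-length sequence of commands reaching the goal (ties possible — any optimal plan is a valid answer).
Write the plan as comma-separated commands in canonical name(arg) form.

from: at (7,3), heading left
1. face(S) → at (7,3), heading down
nothing shorter than 1 reaches the goal.

face(S)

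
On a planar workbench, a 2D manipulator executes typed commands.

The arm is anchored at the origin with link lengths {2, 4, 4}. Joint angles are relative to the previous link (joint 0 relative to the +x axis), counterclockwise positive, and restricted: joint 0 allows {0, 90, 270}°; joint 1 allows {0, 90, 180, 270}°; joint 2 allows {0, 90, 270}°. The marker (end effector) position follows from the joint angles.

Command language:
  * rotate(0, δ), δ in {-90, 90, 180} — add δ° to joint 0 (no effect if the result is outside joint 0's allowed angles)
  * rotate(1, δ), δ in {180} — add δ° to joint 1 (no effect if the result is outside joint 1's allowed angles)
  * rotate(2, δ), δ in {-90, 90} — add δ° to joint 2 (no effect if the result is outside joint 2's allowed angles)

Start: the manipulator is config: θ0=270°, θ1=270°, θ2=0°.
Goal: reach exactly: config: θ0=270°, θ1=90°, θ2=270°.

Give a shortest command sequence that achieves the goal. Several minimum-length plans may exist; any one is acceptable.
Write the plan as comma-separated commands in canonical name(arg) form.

rotate(1, 180), rotate(2, -90)

start: config: θ0=270°, θ1=270°, θ2=0°
1. rotate(1, 180) → config: θ0=270°, θ1=90°, θ2=0°
2. rotate(2, -90) → config: θ0=270°, θ1=90°, θ2=270°
no 1-step plan works, so 2 is optimal.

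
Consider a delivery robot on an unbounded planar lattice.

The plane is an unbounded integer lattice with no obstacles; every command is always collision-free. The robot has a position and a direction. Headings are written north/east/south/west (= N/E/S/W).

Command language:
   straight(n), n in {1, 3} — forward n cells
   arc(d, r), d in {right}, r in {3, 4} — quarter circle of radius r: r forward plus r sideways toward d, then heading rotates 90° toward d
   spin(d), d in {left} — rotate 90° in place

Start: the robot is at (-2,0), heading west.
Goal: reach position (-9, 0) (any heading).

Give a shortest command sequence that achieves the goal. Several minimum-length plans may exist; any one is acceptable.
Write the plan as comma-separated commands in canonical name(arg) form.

from: at (-2,0), heading west
t=1 straight(3) ⇒ at (-5,0), heading west
t=2 straight(3) ⇒ at (-8,0), heading west
t=3 straight(1) ⇒ at (-9,0), heading west
no 2-step plan works, so 3 is optimal.

straight(3), straight(3), straight(1)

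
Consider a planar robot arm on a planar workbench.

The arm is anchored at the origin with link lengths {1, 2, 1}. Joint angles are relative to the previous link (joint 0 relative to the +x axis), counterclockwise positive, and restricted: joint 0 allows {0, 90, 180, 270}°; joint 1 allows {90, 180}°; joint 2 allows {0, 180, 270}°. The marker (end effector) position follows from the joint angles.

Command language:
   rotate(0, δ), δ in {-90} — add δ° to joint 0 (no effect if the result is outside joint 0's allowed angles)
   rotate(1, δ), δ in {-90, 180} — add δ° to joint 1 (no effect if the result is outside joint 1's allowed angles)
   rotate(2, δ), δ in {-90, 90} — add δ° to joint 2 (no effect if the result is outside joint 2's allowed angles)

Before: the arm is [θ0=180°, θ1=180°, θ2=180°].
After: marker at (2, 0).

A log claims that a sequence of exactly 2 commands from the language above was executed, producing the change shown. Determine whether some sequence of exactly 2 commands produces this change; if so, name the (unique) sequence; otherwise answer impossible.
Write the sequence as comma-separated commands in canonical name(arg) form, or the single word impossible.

rotate(2, 90), rotate(2, 90)

t0: [θ0=180°, θ1=180°, θ2=180°]
1. rotate(2, 90) → [θ0=180°, θ1=180°, θ2=270°]
2. rotate(2, 90) → [θ0=180°, θ1=180°, θ2=0°]
no other 2-command option fits: unique.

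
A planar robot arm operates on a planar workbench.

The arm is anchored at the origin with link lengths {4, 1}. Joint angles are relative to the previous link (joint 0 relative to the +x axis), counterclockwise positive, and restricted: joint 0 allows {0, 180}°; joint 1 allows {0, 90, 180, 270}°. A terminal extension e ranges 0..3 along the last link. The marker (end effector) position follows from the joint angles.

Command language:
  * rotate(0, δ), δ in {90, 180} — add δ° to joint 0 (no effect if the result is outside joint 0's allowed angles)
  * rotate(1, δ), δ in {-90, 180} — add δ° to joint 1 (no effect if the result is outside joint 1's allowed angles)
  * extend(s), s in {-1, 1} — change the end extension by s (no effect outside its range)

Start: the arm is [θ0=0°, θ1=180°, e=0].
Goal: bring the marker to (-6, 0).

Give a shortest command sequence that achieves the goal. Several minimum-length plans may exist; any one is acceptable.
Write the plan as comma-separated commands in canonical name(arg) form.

rotate(1, 180), extend(1), rotate(0, 180)

begin: [θ0=0°, θ1=180°, e=0]
[1] after rotate(1, 180): [θ0=0°, θ1=0°, e=0]
[2] after extend(1): [θ0=0°, θ1=0°, e=1]
[3] after rotate(0, 180): [θ0=180°, θ1=0°, e=1]
no 2-step plan works, so 3 is optimal.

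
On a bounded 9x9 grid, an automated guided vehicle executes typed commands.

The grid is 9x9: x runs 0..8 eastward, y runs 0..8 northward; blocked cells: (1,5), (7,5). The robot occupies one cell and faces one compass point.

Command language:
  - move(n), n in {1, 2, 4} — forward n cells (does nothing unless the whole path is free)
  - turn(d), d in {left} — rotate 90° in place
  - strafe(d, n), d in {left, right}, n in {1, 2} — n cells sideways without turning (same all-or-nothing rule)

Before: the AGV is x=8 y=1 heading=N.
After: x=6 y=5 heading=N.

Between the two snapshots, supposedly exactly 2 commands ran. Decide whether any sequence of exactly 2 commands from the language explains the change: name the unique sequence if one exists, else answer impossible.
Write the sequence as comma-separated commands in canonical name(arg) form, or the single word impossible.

strafe(left, 2), move(4)

key: heading stays N — no command in the sequence turns
begin: x=8 y=1 heading=N
1. strafe(left, 2) → x=6 y=1 heading=N
2. move(4) → x=6 y=5 heading=N
uniquely the one of 64 2-step routes that fits.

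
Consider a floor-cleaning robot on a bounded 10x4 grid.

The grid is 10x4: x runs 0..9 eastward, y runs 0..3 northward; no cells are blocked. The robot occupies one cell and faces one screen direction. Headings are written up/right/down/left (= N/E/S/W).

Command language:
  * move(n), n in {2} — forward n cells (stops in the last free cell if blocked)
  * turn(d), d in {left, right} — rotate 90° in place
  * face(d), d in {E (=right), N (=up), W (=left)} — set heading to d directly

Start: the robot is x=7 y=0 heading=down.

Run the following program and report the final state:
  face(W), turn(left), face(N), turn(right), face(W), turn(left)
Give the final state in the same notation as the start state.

from: x=7 y=0 heading=down
1. face(W) → x=7 y=0 heading=left
2. turn(left) → x=7 y=0 heading=down
3. face(N) → x=7 y=0 heading=up
4. turn(right) → x=7 y=0 heading=right
5. face(W) → x=7 y=0 heading=left
6. turn(left) → x=7 y=0 heading=down

x=7 y=0 heading=down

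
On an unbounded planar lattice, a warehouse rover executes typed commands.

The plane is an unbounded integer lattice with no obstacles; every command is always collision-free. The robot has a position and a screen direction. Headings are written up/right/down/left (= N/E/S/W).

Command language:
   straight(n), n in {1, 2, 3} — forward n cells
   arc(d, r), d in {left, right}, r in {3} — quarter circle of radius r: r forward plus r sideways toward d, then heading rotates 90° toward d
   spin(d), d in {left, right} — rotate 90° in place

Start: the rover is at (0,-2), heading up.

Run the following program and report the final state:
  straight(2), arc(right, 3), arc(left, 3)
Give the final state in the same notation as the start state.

at (6,6), heading up

initial: at (0,-2), heading up
[1] after straight(2): at (0,0), heading up
[2] after arc(right, 3): at (3,3), heading right
[3] after arc(left, 3): at (6,6), heading up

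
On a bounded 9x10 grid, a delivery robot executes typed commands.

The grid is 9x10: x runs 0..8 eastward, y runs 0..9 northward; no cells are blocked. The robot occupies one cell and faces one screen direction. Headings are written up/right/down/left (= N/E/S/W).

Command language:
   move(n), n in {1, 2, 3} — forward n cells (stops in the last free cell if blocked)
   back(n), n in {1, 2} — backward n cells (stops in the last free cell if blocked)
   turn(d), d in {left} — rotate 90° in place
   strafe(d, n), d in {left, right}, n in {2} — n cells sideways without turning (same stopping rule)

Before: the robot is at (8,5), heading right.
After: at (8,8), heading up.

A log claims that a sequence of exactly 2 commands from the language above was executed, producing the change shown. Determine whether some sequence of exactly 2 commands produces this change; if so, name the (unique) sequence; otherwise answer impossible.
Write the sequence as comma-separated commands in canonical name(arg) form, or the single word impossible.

turn(left), move(3)

key: running move(3) before turn(left) would end elsewhere — order is forced
from: at (8,5), heading right
step 1 (turn(left)): at (8,5), heading up
step 2 (move(3)): at (8,8), heading up
all 64 alternatives checked — unique.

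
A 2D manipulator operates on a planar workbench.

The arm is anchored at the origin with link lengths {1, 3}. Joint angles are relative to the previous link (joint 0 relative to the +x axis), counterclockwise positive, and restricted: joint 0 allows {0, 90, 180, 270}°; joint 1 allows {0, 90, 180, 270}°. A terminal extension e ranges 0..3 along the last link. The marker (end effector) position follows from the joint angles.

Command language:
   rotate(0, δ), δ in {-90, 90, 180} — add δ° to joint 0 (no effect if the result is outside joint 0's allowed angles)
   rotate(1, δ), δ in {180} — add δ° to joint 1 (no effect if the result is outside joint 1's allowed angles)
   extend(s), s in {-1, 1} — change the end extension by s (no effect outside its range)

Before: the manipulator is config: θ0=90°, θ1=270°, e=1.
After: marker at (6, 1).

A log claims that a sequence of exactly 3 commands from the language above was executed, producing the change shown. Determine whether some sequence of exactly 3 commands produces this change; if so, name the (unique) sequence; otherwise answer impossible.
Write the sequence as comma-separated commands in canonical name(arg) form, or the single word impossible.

initial: config: θ0=90°, θ1=270°, e=1
step 1 (extend(1)): config: θ0=90°, θ1=270°, e=2
step 2 (extend(1)): config: θ0=90°, θ1=270°, e=3
step 3 (extend(1)): config: θ0=90°, θ1=270°, e=3
no rival 3-sequence matches.

extend(1), extend(1), extend(1)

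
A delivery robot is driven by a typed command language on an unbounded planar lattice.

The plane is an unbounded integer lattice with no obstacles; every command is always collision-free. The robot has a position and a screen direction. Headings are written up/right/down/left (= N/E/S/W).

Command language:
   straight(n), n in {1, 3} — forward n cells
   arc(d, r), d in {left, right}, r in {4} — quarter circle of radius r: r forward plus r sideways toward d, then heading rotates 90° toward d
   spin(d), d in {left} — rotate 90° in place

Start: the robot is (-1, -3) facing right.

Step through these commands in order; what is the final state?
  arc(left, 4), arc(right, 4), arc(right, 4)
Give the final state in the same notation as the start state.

(11, 1) facing down

start: (-1, -3) facing right
1. arc(left, 4) → (3, 1) facing up
2. arc(right, 4) → (7, 5) facing right
3. arc(right, 4) → (11, 1) facing down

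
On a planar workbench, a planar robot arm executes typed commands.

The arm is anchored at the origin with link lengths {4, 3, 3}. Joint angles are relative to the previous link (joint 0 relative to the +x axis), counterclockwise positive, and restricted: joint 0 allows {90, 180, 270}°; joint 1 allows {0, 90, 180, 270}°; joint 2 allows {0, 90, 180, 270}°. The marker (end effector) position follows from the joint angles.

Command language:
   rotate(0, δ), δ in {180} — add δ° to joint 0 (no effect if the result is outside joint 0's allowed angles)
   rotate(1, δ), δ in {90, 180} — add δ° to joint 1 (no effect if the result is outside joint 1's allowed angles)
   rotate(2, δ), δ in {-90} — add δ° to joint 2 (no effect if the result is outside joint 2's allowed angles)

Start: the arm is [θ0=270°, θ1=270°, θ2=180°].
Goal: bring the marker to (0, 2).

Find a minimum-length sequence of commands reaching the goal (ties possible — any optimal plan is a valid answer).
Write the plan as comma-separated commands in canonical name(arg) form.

initial: [θ0=270°, θ1=270°, θ2=180°]
[1] after rotate(2, -90): [θ0=270°, θ1=270°, θ2=90°]
[2] after rotate(2, -90): [θ0=270°, θ1=270°, θ2=0°]
[3] after rotate(1, 90): [θ0=270°, θ1=0°, θ2=0°]
[4] after rotate(1, 180): [θ0=270°, θ1=180°, θ2=0°]
nothing shorter than 4 reaches the goal.

rotate(2, -90), rotate(2, -90), rotate(1, 90), rotate(1, 180)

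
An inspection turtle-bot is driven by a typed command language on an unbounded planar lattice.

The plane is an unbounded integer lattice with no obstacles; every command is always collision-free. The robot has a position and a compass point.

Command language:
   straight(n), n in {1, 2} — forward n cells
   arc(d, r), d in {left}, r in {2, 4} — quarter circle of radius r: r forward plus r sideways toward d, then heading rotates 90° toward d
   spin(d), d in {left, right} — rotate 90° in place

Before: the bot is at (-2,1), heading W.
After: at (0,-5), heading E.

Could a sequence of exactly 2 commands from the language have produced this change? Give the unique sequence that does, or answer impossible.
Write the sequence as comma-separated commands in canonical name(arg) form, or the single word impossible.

key: running arc(left, 4) before arc(left, 2) would end elsewhere — order is forced
begin: at (-2,1), heading W
t=1 arc(left, 2) ⇒ at (-4,-1), heading S
t=2 arc(left, 4) ⇒ at (0,-5), heading E
all 36 alternatives checked — unique.

arc(left, 2), arc(left, 4)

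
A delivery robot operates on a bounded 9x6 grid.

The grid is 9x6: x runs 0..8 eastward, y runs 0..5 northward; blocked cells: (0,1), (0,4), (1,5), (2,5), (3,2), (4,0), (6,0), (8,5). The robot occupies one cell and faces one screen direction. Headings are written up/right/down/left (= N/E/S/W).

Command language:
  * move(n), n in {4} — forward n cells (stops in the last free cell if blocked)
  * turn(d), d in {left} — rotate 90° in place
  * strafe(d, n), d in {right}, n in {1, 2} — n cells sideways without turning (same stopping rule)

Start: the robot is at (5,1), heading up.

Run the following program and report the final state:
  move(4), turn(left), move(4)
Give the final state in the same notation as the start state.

at (3,5), heading left

from: at (5,1), heading up
step 1 (move(4)): at (5,5), heading up
step 2 (turn(left)): at (5,5), heading left
step 3 (move(4)): at (3,5), heading left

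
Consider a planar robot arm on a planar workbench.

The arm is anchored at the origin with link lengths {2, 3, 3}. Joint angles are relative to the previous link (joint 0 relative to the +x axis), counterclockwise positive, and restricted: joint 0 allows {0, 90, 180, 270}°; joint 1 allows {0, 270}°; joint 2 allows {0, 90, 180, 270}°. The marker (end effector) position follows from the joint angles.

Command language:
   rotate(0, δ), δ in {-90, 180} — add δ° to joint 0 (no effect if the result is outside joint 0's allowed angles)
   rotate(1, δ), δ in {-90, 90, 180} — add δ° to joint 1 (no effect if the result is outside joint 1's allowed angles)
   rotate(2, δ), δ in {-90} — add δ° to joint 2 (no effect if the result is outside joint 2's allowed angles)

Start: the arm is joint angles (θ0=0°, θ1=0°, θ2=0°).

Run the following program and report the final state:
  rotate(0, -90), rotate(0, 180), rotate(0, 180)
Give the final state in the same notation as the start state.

initial: joint angles (θ0=0°, θ1=0°, θ2=0°)
step 1 (rotate(0, -90)): joint angles (θ0=270°, θ1=0°, θ2=0°)
step 2 (rotate(0, 180)): joint angles (θ0=90°, θ1=0°, θ2=0°)
step 3 (rotate(0, 180)): joint angles (θ0=270°, θ1=0°, θ2=0°)

joint angles (θ0=270°, θ1=0°, θ2=0°)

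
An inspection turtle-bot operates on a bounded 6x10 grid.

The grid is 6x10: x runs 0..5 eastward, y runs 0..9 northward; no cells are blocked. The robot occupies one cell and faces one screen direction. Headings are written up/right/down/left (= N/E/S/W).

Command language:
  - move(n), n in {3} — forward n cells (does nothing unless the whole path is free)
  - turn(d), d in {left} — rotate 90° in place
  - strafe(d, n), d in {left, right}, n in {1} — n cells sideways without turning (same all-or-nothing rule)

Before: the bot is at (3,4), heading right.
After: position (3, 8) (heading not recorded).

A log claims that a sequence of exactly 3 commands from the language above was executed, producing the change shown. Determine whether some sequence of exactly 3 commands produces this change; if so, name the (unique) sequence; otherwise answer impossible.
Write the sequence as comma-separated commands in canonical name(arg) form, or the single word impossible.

key: order matters: swapping strafe(left, 1) and move(3) lands elsewhere
t0: at (3,4), heading right
[1] after strafe(left, 1): at (3,5), heading right
[2] after turn(left): at (3,5), heading up
[3] after move(3): at (3,8), heading up
no rival 3-sequence matches.

strafe(left, 1), turn(left), move(3)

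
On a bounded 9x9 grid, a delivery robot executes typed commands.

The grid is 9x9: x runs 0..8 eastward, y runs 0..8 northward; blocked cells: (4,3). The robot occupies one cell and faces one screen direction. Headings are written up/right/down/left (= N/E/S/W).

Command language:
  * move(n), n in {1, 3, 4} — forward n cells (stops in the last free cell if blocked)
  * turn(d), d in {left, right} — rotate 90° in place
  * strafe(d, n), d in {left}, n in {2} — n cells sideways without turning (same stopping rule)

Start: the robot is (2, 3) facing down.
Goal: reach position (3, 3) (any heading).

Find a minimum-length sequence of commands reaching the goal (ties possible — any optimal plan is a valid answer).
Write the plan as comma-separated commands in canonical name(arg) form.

t0: (2, 3) facing down
[1] after strafe(left, 2): (3, 3) facing down
minimal: 1 command(s), checked below 1.

strafe(left, 2)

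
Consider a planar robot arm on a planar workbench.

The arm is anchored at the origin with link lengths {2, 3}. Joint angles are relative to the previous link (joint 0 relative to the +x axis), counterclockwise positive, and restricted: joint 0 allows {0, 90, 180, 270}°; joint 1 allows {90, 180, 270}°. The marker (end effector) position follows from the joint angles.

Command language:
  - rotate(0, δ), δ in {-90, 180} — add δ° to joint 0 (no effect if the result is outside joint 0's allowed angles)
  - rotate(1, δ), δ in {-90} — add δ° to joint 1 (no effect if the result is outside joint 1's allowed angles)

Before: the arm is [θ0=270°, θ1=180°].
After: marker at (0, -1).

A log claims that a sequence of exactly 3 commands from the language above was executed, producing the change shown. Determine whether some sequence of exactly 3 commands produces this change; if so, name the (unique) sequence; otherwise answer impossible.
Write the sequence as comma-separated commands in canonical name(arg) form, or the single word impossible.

rotate(0, 180), rotate(0, 180), rotate(0, 180)

start: [θ0=270°, θ1=180°]
t=1 rotate(0, 180) ⇒ [θ0=90°, θ1=180°]
t=2 rotate(0, 180) ⇒ [θ0=270°, θ1=180°]
t=3 rotate(0, 180) ⇒ [θ0=90°, θ1=180°]
no other 3-command option fits: unique.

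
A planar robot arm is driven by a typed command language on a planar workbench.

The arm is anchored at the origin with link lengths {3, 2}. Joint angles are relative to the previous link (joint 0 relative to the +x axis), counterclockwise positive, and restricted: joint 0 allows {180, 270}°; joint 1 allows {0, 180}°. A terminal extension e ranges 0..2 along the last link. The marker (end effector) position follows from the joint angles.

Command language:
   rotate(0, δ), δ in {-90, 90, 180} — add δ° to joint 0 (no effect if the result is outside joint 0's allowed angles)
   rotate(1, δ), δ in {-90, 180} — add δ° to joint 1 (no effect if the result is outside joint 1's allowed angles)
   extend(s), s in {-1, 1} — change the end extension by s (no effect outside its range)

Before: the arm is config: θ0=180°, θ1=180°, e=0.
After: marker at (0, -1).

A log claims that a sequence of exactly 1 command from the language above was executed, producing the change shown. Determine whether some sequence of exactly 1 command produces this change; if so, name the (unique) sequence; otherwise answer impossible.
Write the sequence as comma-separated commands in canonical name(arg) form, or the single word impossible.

from: config: θ0=180°, θ1=180°, e=0
step 1 (rotate(0, 90)): config: θ0=270°, θ1=180°, e=0
all 7 alternatives checked — unique.

rotate(0, 90)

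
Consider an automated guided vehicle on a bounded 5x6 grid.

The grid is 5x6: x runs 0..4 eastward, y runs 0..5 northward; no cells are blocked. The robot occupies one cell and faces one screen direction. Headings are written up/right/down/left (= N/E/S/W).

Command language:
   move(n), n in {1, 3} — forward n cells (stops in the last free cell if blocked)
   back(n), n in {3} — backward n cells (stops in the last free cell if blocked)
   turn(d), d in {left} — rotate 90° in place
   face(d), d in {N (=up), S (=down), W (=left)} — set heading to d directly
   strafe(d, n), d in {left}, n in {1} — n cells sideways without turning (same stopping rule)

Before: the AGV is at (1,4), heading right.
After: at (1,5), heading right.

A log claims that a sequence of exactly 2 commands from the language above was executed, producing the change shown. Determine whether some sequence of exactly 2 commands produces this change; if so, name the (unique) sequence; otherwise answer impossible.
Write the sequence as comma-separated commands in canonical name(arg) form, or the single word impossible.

key: the second strafe(left, 1) runs into the grid edge before its full distance
t0: at (1,4), heading right
t=1 strafe(left, 1) ⇒ at (1,5), heading right
t=2 strafe(left, 1) ⇒ at (1,5), heading right
no rival 2-sequence matches.

strafe(left, 1), strafe(left, 1)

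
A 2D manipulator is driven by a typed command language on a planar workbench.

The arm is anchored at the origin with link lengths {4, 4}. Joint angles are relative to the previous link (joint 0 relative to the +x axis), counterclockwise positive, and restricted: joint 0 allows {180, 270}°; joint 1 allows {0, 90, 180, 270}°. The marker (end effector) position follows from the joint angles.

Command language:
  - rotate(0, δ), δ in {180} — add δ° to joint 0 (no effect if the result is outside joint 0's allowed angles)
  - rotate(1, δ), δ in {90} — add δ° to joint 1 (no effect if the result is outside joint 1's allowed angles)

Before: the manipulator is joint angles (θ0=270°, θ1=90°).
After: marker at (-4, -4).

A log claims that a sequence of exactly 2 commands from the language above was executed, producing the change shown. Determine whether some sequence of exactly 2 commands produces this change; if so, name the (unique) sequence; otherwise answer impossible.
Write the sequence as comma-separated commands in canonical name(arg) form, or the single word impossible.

rotate(1, 90), rotate(1, 90)

begin: joint angles (θ0=270°, θ1=90°)
[1] after rotate(1, 90): joint angles (θ0=270°, θ1=180°)
[2] after rotate(1, 90): joint angles (θ0=270°, θ1=270°)
no rival 2-sequence matches.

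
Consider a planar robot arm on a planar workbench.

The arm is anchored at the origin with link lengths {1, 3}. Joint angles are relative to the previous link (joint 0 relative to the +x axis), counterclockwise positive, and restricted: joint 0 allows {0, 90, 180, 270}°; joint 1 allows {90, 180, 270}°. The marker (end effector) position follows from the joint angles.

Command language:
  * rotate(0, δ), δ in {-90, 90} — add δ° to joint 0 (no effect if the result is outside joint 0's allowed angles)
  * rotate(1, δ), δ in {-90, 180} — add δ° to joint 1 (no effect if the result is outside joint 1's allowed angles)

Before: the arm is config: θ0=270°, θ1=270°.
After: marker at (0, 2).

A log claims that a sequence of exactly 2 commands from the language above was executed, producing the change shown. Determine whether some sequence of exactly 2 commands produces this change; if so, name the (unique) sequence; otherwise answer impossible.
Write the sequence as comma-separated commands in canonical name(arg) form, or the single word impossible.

rotate(1, -90), rotate(1, 180)

key: order matters: swapping rotate(1, -90) and rotate(1, 180) lands elsewhere
start: config: θ0=270°, θ1=270°
step 1 (rotate(1, -90)): config: θ0=270°, θ1=180°
step 2 (rotate(1, 180)): config: θ0=270°, θ1=180°
all 16 alternatives checked — unique.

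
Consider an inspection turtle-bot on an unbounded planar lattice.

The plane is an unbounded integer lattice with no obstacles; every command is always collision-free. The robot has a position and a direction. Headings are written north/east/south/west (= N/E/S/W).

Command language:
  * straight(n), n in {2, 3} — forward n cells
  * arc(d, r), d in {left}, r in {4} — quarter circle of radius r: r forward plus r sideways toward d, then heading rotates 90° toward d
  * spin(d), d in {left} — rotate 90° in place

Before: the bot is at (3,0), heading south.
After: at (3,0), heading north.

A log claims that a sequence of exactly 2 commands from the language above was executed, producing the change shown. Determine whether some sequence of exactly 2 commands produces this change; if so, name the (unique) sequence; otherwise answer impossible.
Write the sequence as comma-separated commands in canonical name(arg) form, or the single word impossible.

spin(left), spin(left)

key: (3,0) unmoved — no command in the sequence translates
t0: at (3,0), heading south
t=1 spin(left) ⇒ at (3,0), heading east
t=2 spin(left) ⇒ at (3,0), heading north
uniquely the one of 16 2-step routes that fits.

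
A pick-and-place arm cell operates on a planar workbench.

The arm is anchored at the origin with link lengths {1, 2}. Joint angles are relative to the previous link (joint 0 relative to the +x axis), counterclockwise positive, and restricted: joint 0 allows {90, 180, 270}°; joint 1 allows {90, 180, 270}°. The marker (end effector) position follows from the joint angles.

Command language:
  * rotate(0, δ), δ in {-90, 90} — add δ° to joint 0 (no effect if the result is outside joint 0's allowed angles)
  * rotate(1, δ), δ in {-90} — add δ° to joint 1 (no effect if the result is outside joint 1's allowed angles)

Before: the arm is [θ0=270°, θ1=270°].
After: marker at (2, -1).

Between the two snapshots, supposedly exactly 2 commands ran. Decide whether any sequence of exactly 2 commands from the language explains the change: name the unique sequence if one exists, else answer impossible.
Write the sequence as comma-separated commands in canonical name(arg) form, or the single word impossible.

from: [θ0=270°, θ1=270°]
step 1 (rotate(1, -90)): [θ0=270°, θ1=180°]
step 2 (rotate(1, -90)): [θ0=270°, θ1=90°]
all 9 alternatives checked — unique.

rotate(1, -90), rotate(1, -90)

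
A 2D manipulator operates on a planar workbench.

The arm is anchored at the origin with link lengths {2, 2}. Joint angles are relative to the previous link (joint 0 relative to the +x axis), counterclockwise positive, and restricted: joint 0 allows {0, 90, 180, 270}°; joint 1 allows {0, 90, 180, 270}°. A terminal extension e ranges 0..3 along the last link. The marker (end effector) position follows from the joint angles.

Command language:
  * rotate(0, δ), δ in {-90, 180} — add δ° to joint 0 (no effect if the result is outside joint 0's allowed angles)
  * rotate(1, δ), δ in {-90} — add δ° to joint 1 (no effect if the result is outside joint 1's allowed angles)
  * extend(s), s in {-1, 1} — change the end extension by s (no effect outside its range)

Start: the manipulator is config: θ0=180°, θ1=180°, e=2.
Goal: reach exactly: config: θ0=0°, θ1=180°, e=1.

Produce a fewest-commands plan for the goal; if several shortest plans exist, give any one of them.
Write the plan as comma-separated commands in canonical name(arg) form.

begin: config: θ0=180°, θ1=180°, e=2
step 1 (rotate(0, 180)): config: θ0=0°, θ1=180°, e=2
step 2 (extend(-1)): config: θ0=0°, θ1=180°, e=1
nothing shorter than 2 reaches the goal.

rotate(0, 180), extend(-1)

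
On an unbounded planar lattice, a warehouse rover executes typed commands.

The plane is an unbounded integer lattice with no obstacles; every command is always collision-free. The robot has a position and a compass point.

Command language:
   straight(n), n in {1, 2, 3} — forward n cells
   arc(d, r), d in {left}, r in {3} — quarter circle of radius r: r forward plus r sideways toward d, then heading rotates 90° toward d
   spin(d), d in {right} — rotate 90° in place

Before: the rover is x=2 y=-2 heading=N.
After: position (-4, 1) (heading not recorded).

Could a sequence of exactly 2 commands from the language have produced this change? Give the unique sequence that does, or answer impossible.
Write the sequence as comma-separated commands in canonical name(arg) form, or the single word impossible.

arc(left, 3), straight(3)

key: order matters: swapping arc(left, 3) and straight(3) lands elsewhere
initial: x=2 y=-2 heading=N
[1] after arc(left, 3): x=-1 y=1 heading=W
[2] after straight(3): x=-4 y=1 heading=W
all 25 alternatives checked — unique.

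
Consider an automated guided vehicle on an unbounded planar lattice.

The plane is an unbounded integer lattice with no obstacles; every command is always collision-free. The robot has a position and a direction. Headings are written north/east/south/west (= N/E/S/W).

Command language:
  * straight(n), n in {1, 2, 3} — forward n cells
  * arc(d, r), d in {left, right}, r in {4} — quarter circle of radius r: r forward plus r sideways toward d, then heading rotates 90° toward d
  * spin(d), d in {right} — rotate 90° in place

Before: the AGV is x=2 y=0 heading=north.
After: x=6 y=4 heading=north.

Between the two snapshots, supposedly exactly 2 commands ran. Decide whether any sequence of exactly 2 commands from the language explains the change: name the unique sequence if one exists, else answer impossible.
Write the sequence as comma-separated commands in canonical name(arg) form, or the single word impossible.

spin(right), arc(left, 4)

key: still facing N at the end — net rotation zero over 2 steps
begin: x=2 y=0 heading=north
t=1 spin(right) ⇒ x=2 y=0 heading=east
t=2 arc(left, 4) ⇒ x=6 y=4 heading=north
uniquely the one of 36 2-step routes that fits.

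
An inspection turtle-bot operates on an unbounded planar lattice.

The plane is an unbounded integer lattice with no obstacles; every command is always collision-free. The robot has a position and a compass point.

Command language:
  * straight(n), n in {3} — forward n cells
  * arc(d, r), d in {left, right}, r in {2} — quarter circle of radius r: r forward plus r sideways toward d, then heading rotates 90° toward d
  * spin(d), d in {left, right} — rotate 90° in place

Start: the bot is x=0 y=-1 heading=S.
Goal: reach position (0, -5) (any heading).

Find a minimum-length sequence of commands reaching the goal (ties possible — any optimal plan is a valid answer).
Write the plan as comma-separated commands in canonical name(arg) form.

begin: x=0 y=-1 heading=S
[1] after arc(right, 2): x=-2 y=-3 heading=W
[2] after spin(left): x=-2 y=-3 heading=S
[3] after arc(left, 2): x=0 y=-5 heading=E
shorter routes all fall short; 3 is best.

arc(right, 2), spin(left), arc(left, 2)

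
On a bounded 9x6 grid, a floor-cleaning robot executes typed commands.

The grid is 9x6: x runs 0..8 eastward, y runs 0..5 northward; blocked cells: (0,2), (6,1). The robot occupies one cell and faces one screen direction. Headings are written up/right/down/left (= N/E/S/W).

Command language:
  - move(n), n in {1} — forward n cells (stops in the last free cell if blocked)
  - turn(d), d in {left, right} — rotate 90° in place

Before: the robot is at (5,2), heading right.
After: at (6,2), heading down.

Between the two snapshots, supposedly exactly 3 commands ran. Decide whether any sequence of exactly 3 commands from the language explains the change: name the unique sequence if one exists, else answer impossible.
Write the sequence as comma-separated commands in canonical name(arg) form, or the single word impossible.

move(1), turn(right), move(1)

key: position moved to (6,2) AND the heading swung to S — translation plus rotation needed
initial: at (5,2), heading right
step 1 (move(1)): at (6,2), heading right
step 2 (turn(right)): at (6,2), heading down
step 3 (move(1)): at (6,2), heading down
all 27 alternatives checked — unique.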